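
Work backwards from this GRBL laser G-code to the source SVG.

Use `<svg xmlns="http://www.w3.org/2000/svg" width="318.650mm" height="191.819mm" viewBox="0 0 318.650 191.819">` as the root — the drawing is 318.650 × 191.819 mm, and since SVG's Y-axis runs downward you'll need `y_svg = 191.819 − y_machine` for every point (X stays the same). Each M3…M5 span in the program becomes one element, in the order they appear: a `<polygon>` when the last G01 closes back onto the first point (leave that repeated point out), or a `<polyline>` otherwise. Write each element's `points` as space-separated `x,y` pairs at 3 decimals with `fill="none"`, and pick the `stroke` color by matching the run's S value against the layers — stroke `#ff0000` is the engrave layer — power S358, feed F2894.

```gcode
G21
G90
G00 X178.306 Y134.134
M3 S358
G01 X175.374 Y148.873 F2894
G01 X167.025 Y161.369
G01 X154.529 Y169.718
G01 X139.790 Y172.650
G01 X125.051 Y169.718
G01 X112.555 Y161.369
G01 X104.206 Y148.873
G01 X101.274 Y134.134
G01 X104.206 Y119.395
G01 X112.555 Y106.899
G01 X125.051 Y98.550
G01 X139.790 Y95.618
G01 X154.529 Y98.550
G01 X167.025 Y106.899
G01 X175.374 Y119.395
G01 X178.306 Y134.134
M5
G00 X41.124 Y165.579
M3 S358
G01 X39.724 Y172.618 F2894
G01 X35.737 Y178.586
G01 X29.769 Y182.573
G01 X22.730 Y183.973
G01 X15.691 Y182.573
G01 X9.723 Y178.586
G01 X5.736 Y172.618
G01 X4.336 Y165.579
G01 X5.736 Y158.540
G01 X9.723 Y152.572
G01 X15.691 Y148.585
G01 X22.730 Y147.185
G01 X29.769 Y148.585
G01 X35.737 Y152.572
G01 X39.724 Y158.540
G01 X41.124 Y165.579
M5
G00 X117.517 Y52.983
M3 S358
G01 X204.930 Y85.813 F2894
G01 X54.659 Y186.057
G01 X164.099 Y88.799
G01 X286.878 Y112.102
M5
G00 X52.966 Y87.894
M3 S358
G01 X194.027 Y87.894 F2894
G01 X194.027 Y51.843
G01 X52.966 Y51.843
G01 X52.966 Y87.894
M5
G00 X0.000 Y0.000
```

y_svg = 191.819 − y_m. Every run uses S358, so all elements get stroke `#ff0000` (engrave).

[1] closed run; points: 178.306,57.685 175.374,42.946 167.025,30.450 154.529,22.101 139.790,19.169 125.051,22.101 112.555,30.450 104.206,42.946 101.274,57.685 104.206,72.424 112.555,84.920 125.051,93.269 139.790,96.201 154.529,93.269 167.025,84.920 175.374,72.424

[2] closed run; points: 41.124,26.240 39.724,19.201 35.737,13.233 29.769,9.246 22.730,7.846 15.691,9.246 9.723,13.233 5.736,19.201 4.336,26.240 5.736,33.279 9.723,39.247 15.691,43.234 22.730,44.634 29.769,43.234 35.737,39.247 39.724,33.279

[3] open run; points: 117.517,138.836 204.930,106.006 54.659,5.762 164.099,103.020 286.878,79.717

[4] closed run; points: 52.966,103.925 194.027,103.925 194.027,139.976 52.966,139.976

<svg xmlns="http://www.w3.org/2000/svg" width="318.650mm" height="191.819mm" viewBox="0 0 318.650 191.819">
  <polygon points="178.306,57.685 175.374,42.946 167.025,30.450 154.529,22.101 139.790,19.169 125.051,22.101 112.555,30.450 104.206,42.946 101.274,57.685 104.206,72.424 112.555,84.920 125.051,93.269 139.790,96.201 154.529,93.269 167.025,84.920 175.374,72.424" fill="none" stroke="#ff0000"/>
  <polygon points="41.124,26.240 39.724,19.201 35.737,13.233 29.769,9.246 22.730,7.846 15.691,9.246 9.723,13.233 5.736,19.201 4.336,26.240 5.736,33.279 9.723,39.247 15.691,43.234 22.730,44.634 29.769,43.234 35.737,39.247 39.724,33.279" fill="none" stroke="#ff0000"/>
  <polyline points="117.517,138.836 204.930,106.006 54.659,5.762 164.099,103.020 286.878,79.717" fill="none" stroke="#ff0000"/>
  <polygon points="52.966,103.925 194.027,103.925 194.027,139.976 52.966,139.976" fill="none" stroke="#ff0000"/>
</svg>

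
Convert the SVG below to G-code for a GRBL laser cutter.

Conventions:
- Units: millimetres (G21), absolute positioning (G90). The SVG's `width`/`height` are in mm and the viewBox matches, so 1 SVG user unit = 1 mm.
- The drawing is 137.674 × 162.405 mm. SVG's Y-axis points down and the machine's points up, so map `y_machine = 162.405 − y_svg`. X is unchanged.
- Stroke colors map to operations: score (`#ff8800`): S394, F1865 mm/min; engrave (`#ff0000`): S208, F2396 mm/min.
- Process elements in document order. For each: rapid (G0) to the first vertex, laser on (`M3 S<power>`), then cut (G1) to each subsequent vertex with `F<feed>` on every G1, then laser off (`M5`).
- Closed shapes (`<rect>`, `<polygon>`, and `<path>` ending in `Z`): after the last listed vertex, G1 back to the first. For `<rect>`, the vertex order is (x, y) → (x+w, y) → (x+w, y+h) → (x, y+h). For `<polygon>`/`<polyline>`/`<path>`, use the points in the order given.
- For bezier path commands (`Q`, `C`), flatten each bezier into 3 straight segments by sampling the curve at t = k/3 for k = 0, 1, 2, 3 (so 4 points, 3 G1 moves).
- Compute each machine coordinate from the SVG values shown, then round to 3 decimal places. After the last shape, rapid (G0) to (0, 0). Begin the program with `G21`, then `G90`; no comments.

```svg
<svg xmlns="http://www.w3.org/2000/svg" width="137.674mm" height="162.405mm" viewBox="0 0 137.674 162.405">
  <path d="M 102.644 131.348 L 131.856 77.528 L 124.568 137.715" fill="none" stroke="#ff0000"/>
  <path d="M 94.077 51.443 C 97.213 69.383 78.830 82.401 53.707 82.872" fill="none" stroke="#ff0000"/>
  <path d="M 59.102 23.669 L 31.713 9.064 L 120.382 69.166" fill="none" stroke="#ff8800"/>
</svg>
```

viewBox `0 0 137.674 162.405` with mm width/height → 1 unit = 1 mm. Flip: y_m = 162.405 − y_svg.

**Shape 1** — `<path>` open polyline, stroke `#ff0000` → engrave (S208, F2396). Machine vertices: (102.644,31.057) → (131.856,84.877) → (124.568,24.690). Open path.

**Shape 2** — `<path>` cubic bezier, stroke `#ff0000` → engrave (S208, F2396). Control points (SVG): P0=(94.077,51.443), P1=(97.213,69.383), P2=(78.830,82.401), P3=(53.707,82.872); sampled at t=k/3. Machine vertices: (94.077,110.962) → (90.587,94.945) → (76.036,83.904) → (53.707,79.533). Open path.

**Shape 3** — `<path>` open polyline, stroke `#ff8800` → score (S394, F1865). Machine vertices: (59.102,138.736) → (31.713,153.341) → (120.382,93.239). Open path.

G21
G90
G0 X102.644 Y31.057
M3 S208
G1 X131.856 Y84.877 F2396
G1 X124.568 Y24.690 F2396
M5
G0 X94.077 Y110.962
M3 S208
G1 X90.587 Y94.945 F2396
G1 X76.036 Y83.904 F2396
G1 X53.707 Y79.533 F2396
M5
G0 X59.102 Y138.736
M3 S394
G1 X31.713 Y153.341 F1865
G1 X120.382 Y93.239 F1865
M5
G0 X0.000 Y0.000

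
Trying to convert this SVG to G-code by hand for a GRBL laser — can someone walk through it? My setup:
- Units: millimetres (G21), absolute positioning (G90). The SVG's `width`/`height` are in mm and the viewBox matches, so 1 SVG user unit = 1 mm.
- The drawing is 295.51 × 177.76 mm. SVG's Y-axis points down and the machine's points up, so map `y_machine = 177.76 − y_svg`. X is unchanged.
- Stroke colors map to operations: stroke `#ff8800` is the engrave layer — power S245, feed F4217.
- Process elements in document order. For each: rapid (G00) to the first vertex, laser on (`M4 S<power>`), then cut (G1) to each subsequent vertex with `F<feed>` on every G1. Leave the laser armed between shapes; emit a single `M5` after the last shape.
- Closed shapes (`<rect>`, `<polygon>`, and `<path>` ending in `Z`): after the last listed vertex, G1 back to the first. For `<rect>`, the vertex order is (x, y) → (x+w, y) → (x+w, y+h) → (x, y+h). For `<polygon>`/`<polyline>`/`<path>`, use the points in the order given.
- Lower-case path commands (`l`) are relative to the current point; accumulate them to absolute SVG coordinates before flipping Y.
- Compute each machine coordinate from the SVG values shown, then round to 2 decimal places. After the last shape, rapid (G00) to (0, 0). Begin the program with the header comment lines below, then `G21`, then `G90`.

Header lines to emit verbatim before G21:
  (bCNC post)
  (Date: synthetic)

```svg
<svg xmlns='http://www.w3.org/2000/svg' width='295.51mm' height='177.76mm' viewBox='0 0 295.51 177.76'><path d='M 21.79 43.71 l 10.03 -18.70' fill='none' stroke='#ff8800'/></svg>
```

1 u = 1 mm; y_m = 177.76 − y.

[1] `<path>` line segment, #ff8800→engrave S245 F4217: (21.79,134.05) → (31.82,152.75)

(bCNC post)
(Date: synthetic)
G21
G90
G00 X21.79 Y134.05
M4 S245
G1 X31.82 Y152.75 F4217
M5
G00 X0.00 Y0.00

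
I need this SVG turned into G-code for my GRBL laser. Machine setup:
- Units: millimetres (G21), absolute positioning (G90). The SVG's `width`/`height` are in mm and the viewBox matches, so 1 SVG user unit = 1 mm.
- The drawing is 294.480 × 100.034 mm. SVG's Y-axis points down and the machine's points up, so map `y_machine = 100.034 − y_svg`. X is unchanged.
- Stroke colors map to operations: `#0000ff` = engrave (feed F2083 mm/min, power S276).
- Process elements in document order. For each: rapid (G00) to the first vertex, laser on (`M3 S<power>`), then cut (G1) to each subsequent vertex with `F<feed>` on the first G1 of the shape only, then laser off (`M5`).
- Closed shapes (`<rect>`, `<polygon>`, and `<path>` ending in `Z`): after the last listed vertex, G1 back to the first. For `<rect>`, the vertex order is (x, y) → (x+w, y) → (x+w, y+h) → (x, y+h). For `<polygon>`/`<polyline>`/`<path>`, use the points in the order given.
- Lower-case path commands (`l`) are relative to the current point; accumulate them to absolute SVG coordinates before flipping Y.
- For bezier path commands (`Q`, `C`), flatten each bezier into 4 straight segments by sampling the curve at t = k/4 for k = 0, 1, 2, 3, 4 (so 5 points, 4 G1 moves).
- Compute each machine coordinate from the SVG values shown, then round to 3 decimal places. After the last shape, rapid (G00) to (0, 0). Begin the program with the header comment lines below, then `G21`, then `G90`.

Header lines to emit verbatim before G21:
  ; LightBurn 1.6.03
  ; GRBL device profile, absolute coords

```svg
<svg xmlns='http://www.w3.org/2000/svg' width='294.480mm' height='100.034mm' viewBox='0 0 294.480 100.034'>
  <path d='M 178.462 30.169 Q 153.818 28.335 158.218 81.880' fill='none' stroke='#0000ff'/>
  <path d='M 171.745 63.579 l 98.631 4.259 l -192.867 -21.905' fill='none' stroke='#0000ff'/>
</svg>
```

; LightBurn 1.6.03
; GRBL device profile, absolute coords
G21
G90
G00 X178.462 Y69.865
M3 S276
G1 X167.955 Y67.321 F2083
G1 X161.079 Y57.854
G1 X157.833 Y41.465
G1 X158.218 Y18.154
M5
G00 X171.745 Y36.455
M3 S276
G1 X270.376 Y32.196 F2083
G1 X77.509 Y54.101
M5
G00 X0.000 Y0.000

1 u = 1 mm; y_m = 100.034 − y.

[1] `<path>` quadratic bezier, #0000ff→engrave S276 F2083: (178.462,69.865) → (167.955,67.321) → (161.079,57.854) → (157.833,41.465) → (158.218,18.154)

[2] `<path>` open polyline, #0000ff→engrave S276 F2083: (171.745,36.455) → (270.376,32.196) → (77.509,54.101)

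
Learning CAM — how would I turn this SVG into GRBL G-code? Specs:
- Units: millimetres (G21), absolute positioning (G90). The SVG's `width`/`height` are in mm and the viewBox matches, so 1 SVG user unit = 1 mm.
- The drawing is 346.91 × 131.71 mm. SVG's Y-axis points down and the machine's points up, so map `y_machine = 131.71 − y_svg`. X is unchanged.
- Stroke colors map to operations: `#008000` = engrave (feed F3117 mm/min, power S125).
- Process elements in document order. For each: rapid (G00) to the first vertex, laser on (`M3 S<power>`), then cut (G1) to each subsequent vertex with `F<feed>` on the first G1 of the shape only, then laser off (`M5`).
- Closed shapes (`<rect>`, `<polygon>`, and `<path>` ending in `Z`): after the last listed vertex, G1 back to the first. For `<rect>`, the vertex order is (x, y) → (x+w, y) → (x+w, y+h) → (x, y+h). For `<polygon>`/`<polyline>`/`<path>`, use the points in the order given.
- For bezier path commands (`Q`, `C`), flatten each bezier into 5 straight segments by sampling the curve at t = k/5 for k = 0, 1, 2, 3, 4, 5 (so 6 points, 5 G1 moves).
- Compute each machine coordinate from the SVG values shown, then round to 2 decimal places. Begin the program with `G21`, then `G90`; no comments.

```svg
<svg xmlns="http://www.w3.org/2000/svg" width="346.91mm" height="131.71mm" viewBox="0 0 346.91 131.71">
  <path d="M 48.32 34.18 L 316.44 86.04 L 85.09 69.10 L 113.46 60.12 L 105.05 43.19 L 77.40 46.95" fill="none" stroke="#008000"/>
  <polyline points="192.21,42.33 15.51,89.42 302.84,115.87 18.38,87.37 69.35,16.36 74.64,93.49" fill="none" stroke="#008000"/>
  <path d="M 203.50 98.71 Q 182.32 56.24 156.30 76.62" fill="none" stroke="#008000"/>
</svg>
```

1 u = 1 mm; y_m = 131.71 − y.

[1] `<path>` open polyline, #008000→engrave S125 F3117: (48.32,97.53) → (316.44,45.67) → (85.09,62.61) → (113.46,71.59) → (105.05,88.52) → (77.40,84.76)

[2] `<polyline>` open polyline, #008000→engrave S125 F3117: (192.21,89.38) → (15.51,42.29) → (302.84,15.84) → (18.38,44.34) → (69.35,115.35) → (74.64,38.22)

[3] `<path>` quadratic bezier, #008000→engrave S125 F3117: (203.50,33.00) → (194.83,47.47) → (185.78,56.92) → (176.34,61.34) → (166.51,60.73) → (156.30,55.09)

G21
G90
G00 X48.32 Y97.53
M3 S125
G1 X316.44 Y45.67 F3117
G1 X85.09 Y62.61
G1 X113.46 Y71.59
G1 X105.05 Y88.52
G1 X77.40 Y84.76
M5
G00 X192.21 Y89.38
M3 S125
G1 X15.51 Y42.29 F3117
G1 X302.84 Y15.84
G1 X18.38 Y44.34
G1 X69.35 Y115.35
G1 X74.64 Y38.22
M5
G00 X203.50 Y33.00
M3 S125
G1 X194.83 Y47.47 F3117
G1 X185.78 Y56.92
G1 X176.34 Y61.34
G1 X166.51 Y60.73
G1 X156.30 Y55.09
M5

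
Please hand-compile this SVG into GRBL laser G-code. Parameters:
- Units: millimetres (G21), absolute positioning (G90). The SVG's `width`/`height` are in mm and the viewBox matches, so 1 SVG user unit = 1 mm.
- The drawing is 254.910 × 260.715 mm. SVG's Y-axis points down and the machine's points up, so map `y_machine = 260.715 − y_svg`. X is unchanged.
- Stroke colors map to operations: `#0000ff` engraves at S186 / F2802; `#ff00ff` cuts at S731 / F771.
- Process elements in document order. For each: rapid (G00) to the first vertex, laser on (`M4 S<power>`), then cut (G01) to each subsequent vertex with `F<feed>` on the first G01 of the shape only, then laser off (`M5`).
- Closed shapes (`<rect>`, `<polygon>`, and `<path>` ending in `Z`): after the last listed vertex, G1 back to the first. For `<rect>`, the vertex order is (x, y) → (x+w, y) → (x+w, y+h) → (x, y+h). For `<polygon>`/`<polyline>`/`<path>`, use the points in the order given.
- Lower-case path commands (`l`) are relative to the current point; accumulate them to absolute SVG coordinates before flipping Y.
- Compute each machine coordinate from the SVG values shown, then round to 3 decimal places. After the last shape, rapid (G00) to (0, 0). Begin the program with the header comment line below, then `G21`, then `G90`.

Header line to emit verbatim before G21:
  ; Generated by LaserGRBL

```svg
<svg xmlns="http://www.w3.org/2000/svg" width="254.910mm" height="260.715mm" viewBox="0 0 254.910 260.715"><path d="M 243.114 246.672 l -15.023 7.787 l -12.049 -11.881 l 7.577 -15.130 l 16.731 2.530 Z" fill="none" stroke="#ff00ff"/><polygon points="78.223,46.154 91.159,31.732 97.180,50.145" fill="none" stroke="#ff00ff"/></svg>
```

1 u = 1 mm; y_m = 260.715 − y.

[1] `<path>` regular polygon, #ff00ff→cut S731 F771: (243.114,14.043) → (228.091,6.256) → (216.042,18.137) → (223.619,33.267) → (240.350,30.737) → (243.114,14.043) (closed)

[2] `<polygon>` regular polygon, #ff00ff→cut S731 F771: (78.223,214.561) → (91.159,228.983) → (97.180,210.570) → (78.223,214.561) (closed)

; Generated by LaserGRBL
G21
G90
G00 X243.114 Y14.043
M4 S731
G01 X228.091 Y6.256 F771
G01 X216.042 Y18.137
G01 X223.619 Y33.267
G01 X240.350 Y30.737
G01 X243.114 Y14.043
M5
G00 X78.223 Y214.561
M4 S731
G01 X91.159 Y228.983 F771
G01 X97.180 Y210.570
G01 X78.223 Y214.561
M5
G00 X0.000 Y0.000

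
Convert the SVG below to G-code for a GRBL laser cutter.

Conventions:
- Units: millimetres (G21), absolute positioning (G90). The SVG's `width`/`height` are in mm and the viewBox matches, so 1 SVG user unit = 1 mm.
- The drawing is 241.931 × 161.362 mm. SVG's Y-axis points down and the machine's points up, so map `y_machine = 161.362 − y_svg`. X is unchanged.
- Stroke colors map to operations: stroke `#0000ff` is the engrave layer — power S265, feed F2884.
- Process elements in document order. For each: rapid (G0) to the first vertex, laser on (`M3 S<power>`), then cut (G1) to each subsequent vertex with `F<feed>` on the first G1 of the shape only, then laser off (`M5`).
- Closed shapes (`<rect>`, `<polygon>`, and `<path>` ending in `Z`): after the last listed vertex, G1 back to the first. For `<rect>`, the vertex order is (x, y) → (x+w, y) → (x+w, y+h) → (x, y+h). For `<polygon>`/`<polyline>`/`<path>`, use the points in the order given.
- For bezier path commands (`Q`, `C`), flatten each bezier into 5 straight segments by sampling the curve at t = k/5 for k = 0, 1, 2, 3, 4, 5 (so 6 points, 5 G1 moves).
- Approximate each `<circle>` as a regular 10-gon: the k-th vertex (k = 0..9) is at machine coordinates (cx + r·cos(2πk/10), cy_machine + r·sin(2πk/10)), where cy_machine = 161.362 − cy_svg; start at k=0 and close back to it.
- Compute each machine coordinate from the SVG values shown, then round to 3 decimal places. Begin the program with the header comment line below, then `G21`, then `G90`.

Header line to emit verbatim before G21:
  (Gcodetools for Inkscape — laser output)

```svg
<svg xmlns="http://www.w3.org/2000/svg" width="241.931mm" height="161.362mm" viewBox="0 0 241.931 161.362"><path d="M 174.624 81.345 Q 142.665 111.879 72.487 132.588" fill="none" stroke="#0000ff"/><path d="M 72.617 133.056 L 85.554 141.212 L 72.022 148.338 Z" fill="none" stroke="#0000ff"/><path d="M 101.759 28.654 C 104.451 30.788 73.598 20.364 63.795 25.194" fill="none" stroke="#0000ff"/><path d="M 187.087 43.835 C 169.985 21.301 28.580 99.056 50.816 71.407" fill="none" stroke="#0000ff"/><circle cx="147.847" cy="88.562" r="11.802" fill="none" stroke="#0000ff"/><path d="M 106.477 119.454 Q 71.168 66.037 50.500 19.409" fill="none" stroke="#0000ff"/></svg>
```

(Gcodetools for Inkscape — laser output)
G21
G90
G0 X174.624 Y80.017
M3 S265
G1 X160.312 Y68.196 F2884
G1 X142.942 Y57.162
G1 X122.514 Y46.913
G1 X99.029 Y37.451
G1 X72.487 Y28.774
M5
G0 X72.617 Y28.306
M3 S265
G1 X85.554 Y20.150 F2884
G1 X72.022 Y13.024
G1 X72.617 Y28.306
M5
G0 X101.759 Y132.708
M3 S265
G1 X99.786 Y132.712 F2884
G1 X92.382 Y134.395
G1 X82.169 Y136.422
G1 X71.766 Y137.458
G1 X63.795 Y136.168
M5
G0 X187.087 Y117.527
M3 S265
G1 X164.213 Y120.658 F2884
G1 X125.328 Y109.593
G1 X84.252 Y94.206
G1 X54.808 Y84.369
G1 X50.816 Y89.955
M5
G0 X159.649 Y72.800
M3 S265
G1 X157.395 Y79.737 F2884
G1 X151.494 Y84.024
G1 X144.200 Y84.024
G1 X138.299 Y79.737
G1 X136.045 Y72.800
G1 X138.299 Y65.863
G1 X144.200 Y61.576
G1 X151.494 Y61.576
G1 X157.395 Y65.863
G1 X159.649 Y72.800
M5
G0 X106.477 Y41.908
M3 S265
G1 X92.939 Y63.003 F2884
G1 X80.572 Y83.555
G1 X69.377 Y103.564
G1 X59.353 Y123.030
G1 X50.500 Y141.953
M5

viewBox `0 0 241.931 161.362` with mm width/height → 1 unit = 1 mm. Flip: y_m = 161.362 − y_svg.

**Shape 1** — `<path>` quadratic bezier, stroke `#0000ff` → engrave (S265, F2884). Control points (SVG): P0=(174.624,81.345), P1=(142.665,111.879), P2=(72.487,132.588); sampled at t=k/5. Machine vertices: (174.624,80.017) → (160.312,68.196) → (142.942,57.162) → (122.514,46.913) → (99.029,37.451) → (72.487,28.774). Open path.

**Shape 2** — `<path>` regular polygon, stroke `#0000ff` → engrave (S265, F2884). Machine vertices: (72.617,28.306) → (85.554,20.150) → (72.022,13.024) → (72.617,28.306). Closed: final G1 returns to the first vertex.

**Shape 3** — `<path>` cubic bezier, stroke `#0000ff` → engrave (S265, F2884). Control points (SVG): P0=(101.759,28.654), P1=(104.451,30.788), P2=(73.598,20.364), P3=(63.795,25.194); sampled at t=k/5. Machine vertices: (101.759,132.708) → (99.786,132.712) → (92.382,134.395) → (82.169,136.422) → (71.766,137.458) → (63.795,136.168). Open path.

**Shape 4** — `<path>` cubic bezier, stroke `#0000ff` → engrave (S265, F2884). Control points (SVG): P0=(187.087,43.835), P1=(169.985,21.301), P2=(28.580,99.056), P3=(50.816,71.407); sampled at t=k/5. Machine vertices: (187.087,117.527) → (164.213,120.658) → (125.328,109.593) → (84.252,94.206) → (54.808,84.369) → (50.816,89.955). Open path.

**Shape 5** — `<circle>` circle, stroke `#0000ff` → engrave (S265, F2884). Machine vertices: (159.649,72.800) → (157.395,79.737) → (151.494,84.024) → (144.200,84.024) → (138.299,79.737) → (136.045,72.800) → (138.299,65.863) → (144.200,61.576) → (151.494,61.576) → (157.395,65.863) → (159.649,72.800). Closed: final G1 returns to the first vertex.

**Shape 6** — `<path>` quadratic bezier, stroke `#0000ff` → engrave (S265, F2884). Control points (SVG): P0=(106.477,119.454), P1=(71.168,66.037), P2=(50.500,19.409); sampled at t=k/5. Machine vertices: (106.477,41.908) → (92.939,63.003) → (80.572,83.555) → (69.377,103.564) → (59.353,123.030) → (50.500,141.953). Open path.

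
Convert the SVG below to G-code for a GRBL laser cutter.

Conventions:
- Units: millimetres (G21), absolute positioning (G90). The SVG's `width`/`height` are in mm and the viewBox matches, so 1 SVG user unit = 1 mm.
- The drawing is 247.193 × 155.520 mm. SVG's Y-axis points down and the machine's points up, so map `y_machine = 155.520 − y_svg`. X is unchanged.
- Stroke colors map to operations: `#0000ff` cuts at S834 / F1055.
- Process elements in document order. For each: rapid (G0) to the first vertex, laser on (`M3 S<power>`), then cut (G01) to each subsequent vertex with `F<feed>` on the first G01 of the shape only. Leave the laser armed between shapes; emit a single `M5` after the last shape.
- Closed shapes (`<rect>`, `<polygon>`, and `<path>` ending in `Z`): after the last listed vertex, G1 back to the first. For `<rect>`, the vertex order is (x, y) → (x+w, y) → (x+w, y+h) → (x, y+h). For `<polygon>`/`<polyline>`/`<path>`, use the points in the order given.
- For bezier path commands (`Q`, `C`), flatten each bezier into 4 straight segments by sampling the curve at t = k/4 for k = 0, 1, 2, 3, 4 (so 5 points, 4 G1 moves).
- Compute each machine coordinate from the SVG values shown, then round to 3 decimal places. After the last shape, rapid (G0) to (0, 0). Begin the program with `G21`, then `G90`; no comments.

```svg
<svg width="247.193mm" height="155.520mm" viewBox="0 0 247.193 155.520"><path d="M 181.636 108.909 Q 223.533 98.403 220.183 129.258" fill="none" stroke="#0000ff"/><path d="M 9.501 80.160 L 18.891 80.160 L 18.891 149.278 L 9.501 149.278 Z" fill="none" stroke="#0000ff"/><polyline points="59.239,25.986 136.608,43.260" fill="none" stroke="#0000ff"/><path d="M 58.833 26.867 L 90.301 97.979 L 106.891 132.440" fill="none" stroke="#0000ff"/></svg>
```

Since the viewBox matches the mm dimensions, user units are millimetres directly. The only transform is the Y-flip y_m = 155.520 − y_svg.

Shape 1 is a quadratic bezier drawn with `<path>`. Its stroke #0000ff means cut at S834, F1055. After flipping Y the toolpath is (181.636,46.611) → (199.757,49.279) → (212.221,46.777) → (219.030,39.104) → (220.183,26.262).

Shape 2 is a rectangle drawn with `<path>`. Its stroke #0000ff means cut at S834, F1055. After flipping Y the toolpath is (9.501,75.360) → (18.891,75.360) → (18.891,6.242) → (9.501,6.242) → (9.501,75.360), returning to the start.

Shape 3 is a line segment drawn with `<polyline>`. Its stroke #0000ff means cut at S834, F1055. After flipping Y the toolpath is (59.239,129.534) → (136.608,112.260).

Shape 4 is a open polyline drawn with `<path>`. Its stroke #0000ff means cut at S834, F1055. After flipping Y the toolpath is (58.833,128.653) → (90.301,57.541) → (106.891,23.080).

G21
G90
G0 X181.636 Y46.611
M3 S834
G01 X199.757 Y49.279 F1055
G01 X212.221 Y46.777
G01 X219.030 Y39.104
G01 X220.183 Y26.262
G0 X9.501 Y75.360
M3 S834
G01 X18.891 Y75.360 F1055
G01 X18.891 Y6.242
G01 X9.501 Y6.242
G01 X9.501 Y75.360
G0 X59.239 Y129.534
M3 S834
G01 X136.608 Y112.260 F1055
G0 X58.833 Y128.653
M3 S834
G01 X90.301 Y57.541 F1055
G01 X106.891 Y23.080
M5
G0 X0.000 Y0.000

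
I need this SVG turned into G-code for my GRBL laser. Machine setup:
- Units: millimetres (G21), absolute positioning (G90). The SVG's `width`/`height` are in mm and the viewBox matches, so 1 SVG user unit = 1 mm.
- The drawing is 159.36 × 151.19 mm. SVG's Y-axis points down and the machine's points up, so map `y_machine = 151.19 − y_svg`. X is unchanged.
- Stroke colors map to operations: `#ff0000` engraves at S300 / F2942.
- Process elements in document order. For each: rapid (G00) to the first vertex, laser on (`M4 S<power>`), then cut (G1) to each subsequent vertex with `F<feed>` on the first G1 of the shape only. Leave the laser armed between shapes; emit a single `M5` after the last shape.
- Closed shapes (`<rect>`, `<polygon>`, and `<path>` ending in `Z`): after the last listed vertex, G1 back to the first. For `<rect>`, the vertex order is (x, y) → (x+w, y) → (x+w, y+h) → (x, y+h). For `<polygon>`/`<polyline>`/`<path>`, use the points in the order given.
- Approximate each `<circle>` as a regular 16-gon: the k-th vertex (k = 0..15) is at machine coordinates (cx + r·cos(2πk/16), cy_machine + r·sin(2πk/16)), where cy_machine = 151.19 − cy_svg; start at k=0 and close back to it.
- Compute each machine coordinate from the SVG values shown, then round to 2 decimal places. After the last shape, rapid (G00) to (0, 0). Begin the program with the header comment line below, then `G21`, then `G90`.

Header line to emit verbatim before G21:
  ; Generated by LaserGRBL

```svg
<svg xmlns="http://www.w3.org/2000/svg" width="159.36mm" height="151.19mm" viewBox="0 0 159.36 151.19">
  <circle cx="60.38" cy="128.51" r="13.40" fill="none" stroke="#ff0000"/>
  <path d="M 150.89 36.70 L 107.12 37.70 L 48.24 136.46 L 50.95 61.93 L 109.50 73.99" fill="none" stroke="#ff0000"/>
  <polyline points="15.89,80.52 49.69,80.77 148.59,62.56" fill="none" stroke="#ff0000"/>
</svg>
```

viewBox `0 0 159.36 151.19` with mm width/height → 1 unit = 1 mm. Flip: y_m = 151.19 − y_svg.

**Shape 1** — `<circle>` circle, stroke `#ff0000` → engrave (S300, F2942). Machine vertices: (73.78,22.68) → (72.76,27.81) → (69.86,32.16) → (65.51,35.06) → (60.38,36.08) → (55.25,35.06) → (50.90,32.16) → (48.00,27.81) → (46.98,22.68) → (48.00,17.55) → (50.90,13.20) → (55.25,10.30) → (60.38,9.28) → (65.51,10.30) → (69.86,13.20) → (72.76,17.55) → (73.78,22.68). Closed: final G1 returns to the first vertex.

**Shape 2** — `<path>` open polyline, stroke `#ff0000` → engrave (S300, F2942). Machine vertices: (150.89,114.49) → (107.12,113.49) → (48.24,14.73) → (50.95,89.26) → (109.50,77.20). Open path.

**Shape 3** — `<polyline>` open polyline, stroke `#ff0000` → engrave (S300, F2942). Machine vertices: (15.89,70.67) → (49.69,70.42) → (148.59,88.63). Open path.

; Generated by LaserGRBL
G21
G90
G00 X73.78 Y22.68
M4 S300
G1 X72.76 Y27.81 F2942
G1 X69.86 Y32.16
G1 X65.51 Y35.06
G1 X60.38 Y36.08
G1 X55.25 Y35.06
G1 X50.90 Y32.16
G1 X48.00 Y27.81
G1 X46.98 Y22.68
G1 X48.00 Y17.55
G1 X50.90 Y13.20
G1 X55.25 Y10.30
G1 X60.38 Y9.28
G1 X65.51 Y10.30
G1 X69.86 Y13.20
G1 X72.76 Y17.55
G1 X73.78 Y22.68
G00 X150.89 Y114.49
M4 S300
G1 X107.12 Y113.49 F2942
G1 X48.24 Y14.73
G1 X50.95 Y89.26
G1 X109.50 Y77.20
G00 X15.89 Y70.67
M4 S300
G1 X49.69 Y70.42 F2942
G1 X148.59 Y88.63
M5
G00 X0.00 Y0.00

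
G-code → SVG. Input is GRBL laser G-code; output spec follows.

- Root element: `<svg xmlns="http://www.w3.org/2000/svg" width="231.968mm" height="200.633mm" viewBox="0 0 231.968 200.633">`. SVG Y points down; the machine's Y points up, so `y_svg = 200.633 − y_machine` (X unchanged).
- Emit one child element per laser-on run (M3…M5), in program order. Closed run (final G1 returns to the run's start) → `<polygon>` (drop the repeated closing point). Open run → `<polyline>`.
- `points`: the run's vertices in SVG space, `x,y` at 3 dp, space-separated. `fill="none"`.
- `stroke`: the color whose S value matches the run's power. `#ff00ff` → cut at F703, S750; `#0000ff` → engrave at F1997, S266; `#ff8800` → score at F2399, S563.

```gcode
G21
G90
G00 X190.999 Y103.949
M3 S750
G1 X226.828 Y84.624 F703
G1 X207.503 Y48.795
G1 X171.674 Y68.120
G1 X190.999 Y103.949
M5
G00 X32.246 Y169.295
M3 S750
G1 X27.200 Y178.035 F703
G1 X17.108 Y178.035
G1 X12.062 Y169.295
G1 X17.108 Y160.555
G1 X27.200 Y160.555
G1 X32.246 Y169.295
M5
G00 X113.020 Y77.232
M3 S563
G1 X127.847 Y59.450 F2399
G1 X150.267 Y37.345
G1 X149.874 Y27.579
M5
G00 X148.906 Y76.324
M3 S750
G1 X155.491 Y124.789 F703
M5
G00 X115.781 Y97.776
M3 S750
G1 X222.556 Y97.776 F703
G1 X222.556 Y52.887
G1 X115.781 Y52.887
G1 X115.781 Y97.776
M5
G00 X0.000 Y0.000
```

<svg xmlns="http://www.w3.org/2000/svg" width="231.968mm" height="200.633mm" viewBox="0 0 231.968 200.633">
  <polygon points="190.999,96.684 226.828,116.009 207.503,151.838 171.674,132.513" fill="none" stroke="#ff00ff"/>
  <polygon points="32.246,31.338 27.200,22.598 17.108,22.598 12.062,31.338 17.108,40.078 27.200,40.078" fill="none" stroke="#ff00ff"/>
  <polyline points="113.020,123.401 127.847,141.183 150.267,163.288 149.874,173.054" fill="none" stroke="#ff8800"/>
  <polyline points="148.906,124.309 155.491,75.844" fill="none" stroke="#ff00ff"/>
  <polygon points="115.781,102.857 222.556,102.857 222.556,147.746 115.781,147.746" fill="none" stroke="#ff00ff"/>
</svg>

Each laser-on run becomes one SVG element. Flip Y back into SVG space with y_svg = 200.633 − y_machine.

Run 1: the run's S750 means `#ff00ff` (cut). The run returns to its start, so emit a `<polygon>` with points (Y-flipped): 190.999,96.684 226.828,116.009 207.503,151.838 171.674,132.513.

Run 2: the run's S750 means `#ff00ff` (cut). The run returns to its start, so emit a `<polygon>` with points (Y-flipped): 32.246,31.338 27.200,22.598 17.108,22.598 12.062,31.338 17.108,40.078 27.200,40.078.

Run 3: power S563 maps to stroke `#ff8800` (score). The run is open, so emit a `<polyline>` with points (Y-flipped): 113.020,123.401 127.847,141.183 150.267,163.288 149.874,173.054.

Run 4: S750 ⇒ cut layer `#ff00ff`. The run is open, so emit a `<polyline>` with points (Y-flipped): 148.906,124.309 155.491,75.844.

Run 5: the run's S750 means `#ff00ff` (cut). The run returns to its start, so emit a `<polygon>` with points (Y-flipped): 115.781,102.857 222.556,102.857 222.556,147.746 115.781,147.746.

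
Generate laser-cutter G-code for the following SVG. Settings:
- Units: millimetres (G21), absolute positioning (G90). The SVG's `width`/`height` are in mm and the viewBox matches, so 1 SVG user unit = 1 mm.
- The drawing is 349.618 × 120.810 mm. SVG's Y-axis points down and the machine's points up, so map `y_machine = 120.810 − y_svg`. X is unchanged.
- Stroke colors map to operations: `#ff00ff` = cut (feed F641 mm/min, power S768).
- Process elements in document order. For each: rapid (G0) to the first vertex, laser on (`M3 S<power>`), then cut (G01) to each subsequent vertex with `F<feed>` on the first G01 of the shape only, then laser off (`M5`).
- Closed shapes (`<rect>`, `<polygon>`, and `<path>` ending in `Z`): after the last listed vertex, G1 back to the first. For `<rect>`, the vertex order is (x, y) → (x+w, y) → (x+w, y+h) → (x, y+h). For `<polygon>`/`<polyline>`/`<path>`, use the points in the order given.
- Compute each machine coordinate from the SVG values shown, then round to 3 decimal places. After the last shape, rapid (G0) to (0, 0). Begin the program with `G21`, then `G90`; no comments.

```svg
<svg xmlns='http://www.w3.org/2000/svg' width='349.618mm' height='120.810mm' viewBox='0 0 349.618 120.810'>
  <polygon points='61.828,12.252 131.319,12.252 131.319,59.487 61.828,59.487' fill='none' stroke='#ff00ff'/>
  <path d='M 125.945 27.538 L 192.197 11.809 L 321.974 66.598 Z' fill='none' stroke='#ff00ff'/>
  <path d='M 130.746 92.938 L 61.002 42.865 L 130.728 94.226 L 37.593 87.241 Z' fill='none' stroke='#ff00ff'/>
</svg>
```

G21
G90
G0 X61.828 Y108.558
M3 S768
G01 X131.319 Y108.558 F641
G01 X131.319 Y61.323
G01 X61.828 Y61.323
G01 X61.828 Y108.558
M5
G0 X125.945 Y93.272
M3 S768
G01 X192.197 Y109.001 F641
G01 X321.974 Y54.212
G01 X125.945 Y93.272
M5
G0 X130.746 Y27.872
M3 S768
G01 X61.002 Y77.945 F641
G01 X130.728 Y26.584
G01 X37.593 Y33.569
G01 X130.746 Y27.872
M5
G0 X0.000 Y0.000

1 u = 1 mm; y_m = 120.810 − y.

[1] `<polygon>` rectangle, #ff00ff→cut S768 F641: (61.828,108.558) → (131.319,108.558) → (131.319,61.323) → (61.828,61.323) → (61.828,108.558) (closed)

[2] `<path>` closed polygon, #ff00ff→cut S768 F641: (125.945,93.272) → (192.197,109.001) → (321.974,54.212) → (125.945,93.272) (closed)

[3] `<path>` closed polygon, #ff00ff→cut S768 F641: (130.746,27.872) → (61.002,77.945) → (130.728,26.584) → (37.593,33.569) → (130.746,27.872) (closed)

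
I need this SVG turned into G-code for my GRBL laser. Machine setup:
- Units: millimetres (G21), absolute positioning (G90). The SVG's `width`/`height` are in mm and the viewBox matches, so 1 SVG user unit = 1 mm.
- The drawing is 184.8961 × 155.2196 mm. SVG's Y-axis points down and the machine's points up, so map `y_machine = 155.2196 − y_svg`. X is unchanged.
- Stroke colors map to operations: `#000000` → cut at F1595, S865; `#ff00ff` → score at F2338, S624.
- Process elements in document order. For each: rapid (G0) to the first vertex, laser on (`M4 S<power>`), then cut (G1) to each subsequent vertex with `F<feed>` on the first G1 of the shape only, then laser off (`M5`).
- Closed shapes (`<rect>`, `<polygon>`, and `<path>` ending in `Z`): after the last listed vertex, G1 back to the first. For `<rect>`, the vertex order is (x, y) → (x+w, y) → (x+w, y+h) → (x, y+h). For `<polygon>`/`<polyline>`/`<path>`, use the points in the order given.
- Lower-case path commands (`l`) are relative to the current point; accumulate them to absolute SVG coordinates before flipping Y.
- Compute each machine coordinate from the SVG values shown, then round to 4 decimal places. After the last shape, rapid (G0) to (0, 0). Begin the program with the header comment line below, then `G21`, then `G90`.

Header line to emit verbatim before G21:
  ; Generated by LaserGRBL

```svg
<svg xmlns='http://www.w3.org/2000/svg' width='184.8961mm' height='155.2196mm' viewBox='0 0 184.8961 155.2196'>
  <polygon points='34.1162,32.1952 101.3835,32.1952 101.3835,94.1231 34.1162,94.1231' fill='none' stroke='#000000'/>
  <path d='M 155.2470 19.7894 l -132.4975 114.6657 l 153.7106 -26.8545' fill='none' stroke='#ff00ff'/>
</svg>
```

; Generated by LaserGRBL
G21
G90
G0 X34.1162 Y123.0244
M4 S865
G1 X101.3835 Y123.0244 F1595
G1 X101.3835 Y61.0965
G1 X34.1162 Y61.0965
G1 X34.1162 Y123.0244
M5
G0 X155.2470 Y135.4302
M4 S624
G1 X22.7495 Y20.7645 F2338
G1 X176.4601 Y47.6190
M5
G0 X0.0000 Y0.0000

1 u = 1 mm; y_m = 155.2196 − y.

[1] `<polygon>` rectangle, #000000→cut S865 F1595: (34.1162,123.0244) → (101.3835,123.0244) → (101.3835,61.0965) → (34.1162,61.0965) → (34.1162,123.0244) (closed)

[2] `<path>` open polyline, #ff00ff→score S624 F2338: (155.2470,135.4302) → (22.7495,20.7645) → (176.4601,47.6190)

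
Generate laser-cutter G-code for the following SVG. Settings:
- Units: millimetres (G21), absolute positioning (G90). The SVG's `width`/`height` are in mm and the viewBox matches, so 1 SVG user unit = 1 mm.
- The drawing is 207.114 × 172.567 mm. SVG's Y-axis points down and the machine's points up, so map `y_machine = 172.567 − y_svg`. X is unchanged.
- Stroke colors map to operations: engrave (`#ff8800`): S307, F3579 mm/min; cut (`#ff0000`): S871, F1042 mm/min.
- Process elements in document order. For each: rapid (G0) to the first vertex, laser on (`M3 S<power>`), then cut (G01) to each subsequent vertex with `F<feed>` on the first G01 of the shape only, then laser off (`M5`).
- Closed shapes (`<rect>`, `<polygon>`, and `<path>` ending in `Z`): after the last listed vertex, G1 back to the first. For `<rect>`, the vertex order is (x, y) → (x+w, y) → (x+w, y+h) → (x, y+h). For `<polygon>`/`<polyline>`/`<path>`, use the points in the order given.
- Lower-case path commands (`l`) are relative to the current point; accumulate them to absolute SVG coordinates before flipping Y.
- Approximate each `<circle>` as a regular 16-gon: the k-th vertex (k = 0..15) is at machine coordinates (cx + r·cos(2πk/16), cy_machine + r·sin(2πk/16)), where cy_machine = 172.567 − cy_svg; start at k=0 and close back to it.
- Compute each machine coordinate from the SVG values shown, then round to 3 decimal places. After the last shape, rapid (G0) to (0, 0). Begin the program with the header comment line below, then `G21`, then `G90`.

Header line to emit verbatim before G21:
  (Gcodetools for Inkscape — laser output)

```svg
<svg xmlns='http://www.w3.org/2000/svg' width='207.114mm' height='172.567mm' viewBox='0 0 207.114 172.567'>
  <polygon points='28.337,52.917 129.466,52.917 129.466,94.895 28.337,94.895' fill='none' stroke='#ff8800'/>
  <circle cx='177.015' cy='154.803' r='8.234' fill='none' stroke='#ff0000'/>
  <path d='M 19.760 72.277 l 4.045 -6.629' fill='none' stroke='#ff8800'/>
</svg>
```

(Gcodetools for Inkscape — laser output)
G21
G90
G0 X28.337 Y119.650
M3 S307
G01 X129.466 Y119.650 F3579
G01 X129.466 Y77.672
G01 X28.337 Y77.672
G01 X28.337 Y119.650
M5
G0 X185.249 Y17.764
M3 S871
G01 X184.622 Y20.915 F1042
G01 X182.837 Y23.586
G01 X180.166 Y25.371
G01 X177.015 Y25.998
G01 X173.864 Y25.371
G01 X171.193 Y23.586
G01 X169.408 Y20.915
G01 X168.781 Y17.764
G01 X169.408 Y14.613
G01 X171.193 Y11.942
G01 X173.864 Y10.157
G01 X177.015 Y9.530
G01 X180.166 Y10.157
G01 X182.837 Y11.942
G01 X184.622 Y14.613
G01 X185.249 Y17.764
M5
G0 X19.760 Y100.290
M3 S307
G01 X23.805 Y106.919 F3579
M5
G0 X0.000 Y0.000

1 u = 1 mm; y_m = 172.567 − y.

[1] `<polygon>` rectangle, #ff8800→engrave S307 F3579: (28.337,119.650) → (129.466,119.650) → (129.466,77.672) → (28.337,77.672) → (28.337,119.650) (closed)

[2] `<circle>` circle, #ff0000→cut S871 F1042: (185.249,17.764) → (184.622,20.915) → (182.837,23.586) → (180.166,25.371) → (177.015,25.998) → (173.864,25.371) → (171.193,23.586) → (169.408,20.915) → (168.781,17.764) → (169.408,14.613) → (171.193,11.942) → (173.864,10.157) → (177.015,9.530) → (180.166,10.157) → (182.837,11.942) → (184.622,14.613) → (185.249,17.764) (closed)

[3] `<path>` line segment, #ff8800→engrave S307 F3579: (19.760,100.290) → (23.805,106.919)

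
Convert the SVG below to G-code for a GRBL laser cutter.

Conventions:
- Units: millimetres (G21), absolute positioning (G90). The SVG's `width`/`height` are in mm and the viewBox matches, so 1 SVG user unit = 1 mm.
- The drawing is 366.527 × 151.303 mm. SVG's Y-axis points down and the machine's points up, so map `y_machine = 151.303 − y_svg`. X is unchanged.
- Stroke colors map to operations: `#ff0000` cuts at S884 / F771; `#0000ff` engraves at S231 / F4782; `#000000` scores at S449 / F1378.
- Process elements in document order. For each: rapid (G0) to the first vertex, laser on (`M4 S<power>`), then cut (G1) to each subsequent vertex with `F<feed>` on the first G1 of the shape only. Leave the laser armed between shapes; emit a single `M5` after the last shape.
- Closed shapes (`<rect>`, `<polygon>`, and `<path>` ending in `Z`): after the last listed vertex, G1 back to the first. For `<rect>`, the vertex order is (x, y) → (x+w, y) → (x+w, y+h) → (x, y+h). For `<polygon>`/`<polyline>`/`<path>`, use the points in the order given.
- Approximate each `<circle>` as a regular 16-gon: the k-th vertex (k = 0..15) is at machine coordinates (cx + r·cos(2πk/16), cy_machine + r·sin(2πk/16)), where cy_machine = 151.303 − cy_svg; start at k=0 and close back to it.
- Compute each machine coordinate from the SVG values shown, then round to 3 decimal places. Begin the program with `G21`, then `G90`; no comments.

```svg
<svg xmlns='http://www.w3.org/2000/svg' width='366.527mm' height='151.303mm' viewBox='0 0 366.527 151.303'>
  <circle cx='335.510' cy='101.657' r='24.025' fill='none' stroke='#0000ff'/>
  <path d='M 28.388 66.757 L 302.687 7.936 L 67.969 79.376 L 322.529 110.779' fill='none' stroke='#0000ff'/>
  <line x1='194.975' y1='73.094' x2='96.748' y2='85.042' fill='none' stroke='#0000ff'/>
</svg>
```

viewBox `0 0 366.527 151.303` with mm width/height → 1 unit = 1 mm. Flip: y_m = 151.303 − y_svg.

**Shape 1** — `<circle>` circle, stroke `#0000ff` → engrave (S231, F4782). Machine vertices: (359.535,49.646) → (357.706,58.840) → (352.498,66.634) → (344.704,71.842) → (335.510,73.671) → (326.316,71.842) → (318.522,66.634) → (313.314,58.840) → (311.485,49.646) → (313.314,40.452) → (318.522,32.658) → (326.316,27.450) → (335.510,25.621) → (344.704,27.450) → (352.498,32.658) → (357.706,40.452) → (359.535,49.646). Closed: final G1 returns to the first vertex.

**Shape 2** — `<path>` open polyline, stroke `#0000ff` → engrave (S231, F4782). Machine vertices: (28.388,84.546) → (302.687,143.367) → (67.969,71.927) → (322.529,40.524). Open path.

**Shape 3** — `<line>` line segment, stroke `#0000ff` → engrave (S231, F4782). Machine vertices: (194.975,78.209) → (96.748,66.261). Open path.

G21
G90
G0 X359.535 Y49.646
M4 S231
G1 X357.706 Y58.840 F4782
G1 X352.498 Y66.634
G1 X344.704 Y71.842
G1 X335.510 Y73.671
G1 X326.316 Y71.842
G1 X318.522 Y66.634
G1 X313.314 Y58.840
G1 X311.485 Y49.646
G1 X313.314 Y40.452
G1 X318.522 Y32.658
G1 X326.316 Y27.450
G1 X335.510 Y25.621
G1 X344.704 Y27.450
G1 X352.498 Y32.658
G1 X357.706 Y40.452
G1 X359.535 Y49.646
G0 X28.388 Y84.546
M4 S231
G1 X302.687 Y143.367 F4782
G1 X67.969 Y71.927
G1 X322.529 Y40.524
G0 X194.975 Y78.209
M4 S231
G1 X96.748 Y66.261 F4782
M5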